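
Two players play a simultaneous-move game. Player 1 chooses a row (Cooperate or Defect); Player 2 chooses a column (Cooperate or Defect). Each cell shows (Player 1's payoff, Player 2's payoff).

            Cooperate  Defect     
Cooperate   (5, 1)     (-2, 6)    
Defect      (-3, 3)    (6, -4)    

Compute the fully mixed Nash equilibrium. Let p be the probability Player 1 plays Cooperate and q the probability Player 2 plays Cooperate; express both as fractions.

In a mixed NE each player is indifferent between their pure strategies, so the opponent's mix sets the indifference.
Player 2 indifferent between Cooperate and Defect: p·1 + (1−p)·3 = p·6 + (1−p)·(-4) ⟹ 3 + (-2)p = (-4) + 10p ⟹ p = 7/12.
Player 1 indifferent between Cooperate and Defect: q·5 + (1−q)·(-2) = q·(-3) + (1−q)·6 ⟹ (-2) + 7q = 6 + (-9)q ⟹ q = 1/2.

p = 7/12, q = 1/2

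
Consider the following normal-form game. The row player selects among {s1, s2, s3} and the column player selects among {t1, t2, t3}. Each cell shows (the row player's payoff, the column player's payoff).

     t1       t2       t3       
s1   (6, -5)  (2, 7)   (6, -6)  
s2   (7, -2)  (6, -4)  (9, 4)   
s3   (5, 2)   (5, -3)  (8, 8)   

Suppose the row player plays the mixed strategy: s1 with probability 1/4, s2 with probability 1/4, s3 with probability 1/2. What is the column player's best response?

The column player's best reply maximizes expected payoff against the mix.
t1: (1/4)·(-5) + (1/4)·(-2) + (1/2)·2 = -3/4
t2: (1/4)·7 + (1/4)·(-4) + (1/2)·(-3) = -3/4
t3: (1/4)·(-6) + (1/4)·4 + (1/2)·8 = 7/2
Highest expected payoff is 7/2, from t3.

t3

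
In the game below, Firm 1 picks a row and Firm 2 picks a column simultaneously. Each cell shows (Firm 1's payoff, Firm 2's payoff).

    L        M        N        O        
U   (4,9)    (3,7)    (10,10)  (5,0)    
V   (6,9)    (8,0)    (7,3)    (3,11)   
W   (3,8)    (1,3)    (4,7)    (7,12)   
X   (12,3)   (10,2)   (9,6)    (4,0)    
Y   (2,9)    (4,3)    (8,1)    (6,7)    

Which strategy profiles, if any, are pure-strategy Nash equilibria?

Check mutual best responses: a cell is a NE iff neither player can gain by unilaterally deviating.
Firm 1's best responses — vs L: X (payoff 12); vs M: X (payoff 10); vs N: U (payoff 10); vs O: W (payoff 7).
Firm 2's best responses — vs U: N (payoff 10); vs V: O (payoff 11); vs W: O (payoff 12); vs X: N (payoff 6); vs Y: L (payoff 9).
Mutual best responses occur at (U, N) and (W, O); at each, neither player gains by switching.

(U, N) and (W, O)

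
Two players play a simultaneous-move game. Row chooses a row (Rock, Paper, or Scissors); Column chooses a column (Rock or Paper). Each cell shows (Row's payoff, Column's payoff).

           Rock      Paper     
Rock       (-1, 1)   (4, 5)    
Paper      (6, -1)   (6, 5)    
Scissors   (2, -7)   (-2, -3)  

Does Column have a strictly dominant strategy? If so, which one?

Paper

Check whether one of Column's strategies beats all alternatives regardless of what the opponent does.
Paper strictly dominates: vs Rock: 5 > 1; vs Paper: 5 > -1; vs Scissors: -3 > -7.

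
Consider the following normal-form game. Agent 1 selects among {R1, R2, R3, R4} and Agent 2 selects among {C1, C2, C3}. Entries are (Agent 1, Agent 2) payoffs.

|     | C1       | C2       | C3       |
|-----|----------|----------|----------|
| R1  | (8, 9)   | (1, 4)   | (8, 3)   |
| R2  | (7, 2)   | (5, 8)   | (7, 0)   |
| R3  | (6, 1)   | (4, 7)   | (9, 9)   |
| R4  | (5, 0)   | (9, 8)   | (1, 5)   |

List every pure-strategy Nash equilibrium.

(R1, C1), (R3, C3), and (R4, C2)

Find each player's best response to every opponent strategy; NE are the intersections.
Agent 1's best responses — vs C1: R1 (payoff 8); vs C2: R4 (payoff 9); vs C3: R3 (payoff 9).
Agent 2's best responses — vs R1: C1 (payoff 9); vs R2: C2 (payoff 8); vs R3: C3 (payoff 9); vs R4: C2 (payoff 8).
Mutual best responses occur at (R1, C1), (R3, C3), and (R4, C2); at each, neither player gains by switching.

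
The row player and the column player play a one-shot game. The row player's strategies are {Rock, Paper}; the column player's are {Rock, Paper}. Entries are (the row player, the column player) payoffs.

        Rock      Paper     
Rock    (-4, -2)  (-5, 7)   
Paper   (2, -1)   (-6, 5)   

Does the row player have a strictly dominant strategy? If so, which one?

A strategy is strictly dominant if it gives the row player a strictly higher payoff than every other strategy, against every choice by the opponent.
Rock is not dominant: against Rock, Paper gives 2 > -4.
Paper is not dominant: against Paper, Rock gives -5 > -6.
No single strategy is best against every opponent action.

No strictly dominant strategy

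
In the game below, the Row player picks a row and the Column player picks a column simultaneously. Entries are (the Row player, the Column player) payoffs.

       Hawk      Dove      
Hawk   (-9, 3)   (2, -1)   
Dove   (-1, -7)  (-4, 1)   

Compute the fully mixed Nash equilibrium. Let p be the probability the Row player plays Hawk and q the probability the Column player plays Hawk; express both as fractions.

p = 2/3, q = 3/7

In a mixed NE each player is indifferent between their pure strategies, so the opponent's mix sets the indifference.
The Column player indifferent between Hawk and Dove: p·3 + (1−p)·(-7) = p·(-1) + (1−p)·1 ⟹ (-7) + 10p = 1 + (-2)p ⟹ p = 2/3.
The Row player indifferent between Hawk and Dove: q·(-9) + (1−q)·2 = q·(-1) + (1−q)·(-4) ⟹ 2 + (-11)q = (-4) + 3q ⟹ q = 3/7.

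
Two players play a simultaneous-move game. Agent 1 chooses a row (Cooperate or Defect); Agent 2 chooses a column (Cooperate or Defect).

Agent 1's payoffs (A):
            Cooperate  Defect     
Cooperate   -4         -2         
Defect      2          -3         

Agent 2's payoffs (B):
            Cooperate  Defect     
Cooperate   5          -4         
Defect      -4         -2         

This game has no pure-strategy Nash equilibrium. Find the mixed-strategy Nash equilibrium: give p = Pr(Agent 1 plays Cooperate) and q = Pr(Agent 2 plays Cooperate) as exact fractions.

Each player's mixing probability is pinned down by making the *other* player indifferent.
Agent 2 indifferent between Cooperate and Defect: p·5 + (1−p)·(-4) = p·(-4) + (1−p)·(-2) ⟹ (-4) + 9p = (-2) + (-2)p ⟹ p = 2/11.
Agent 1 indifferent between Cooperate and Defect: q·(-4) + (1−q)·(-2) = q·2 + (1−q)·(-3) ⟹ (-2) + (-2)q = (-3) + 5q ⟹ q = 1/7.

p = 2/11, q = 1/7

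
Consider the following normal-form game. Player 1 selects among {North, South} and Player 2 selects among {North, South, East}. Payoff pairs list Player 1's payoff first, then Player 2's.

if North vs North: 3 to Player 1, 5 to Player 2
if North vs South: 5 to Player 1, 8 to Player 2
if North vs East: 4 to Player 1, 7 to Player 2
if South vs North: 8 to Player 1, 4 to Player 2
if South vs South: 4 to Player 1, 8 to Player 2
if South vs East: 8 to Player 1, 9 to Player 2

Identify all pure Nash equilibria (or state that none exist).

(North, South) and (South, East)

A profile is a Nash equilibrium when each player is best-responding to the other.
Player 1's best responses — vs North: South (payoff 8); vs South: North (payoff 5); vs East: South (payoff 8).
Player 2's best responses — vs North: South (payoff 8); vs South: East (payoff 9).
Mutual best responses occur at (North, South) and (South, East); at each, neither player gains by switching.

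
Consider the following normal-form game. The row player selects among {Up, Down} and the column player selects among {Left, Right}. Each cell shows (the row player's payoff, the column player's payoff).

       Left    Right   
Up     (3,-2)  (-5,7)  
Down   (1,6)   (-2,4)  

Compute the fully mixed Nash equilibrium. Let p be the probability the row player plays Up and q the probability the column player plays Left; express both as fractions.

In a mixed NE each player is indifferent between their pure strategies, so the opponent's mix sets the indifference.
The column player indifferent between Left and Right: p·(-2) + (1−p)·6 = p·7 + (1−p)·4 ⟹ 6 + (-8)p = 4 + 3p ⟹ p = 2/11.
The row player indifferent between Up and Down: q·3 + (1−q)·(-5) = q·1 + (1−q)·(-2) ⟹ (-5) + 8q = (-2) + 3q ⟹ q = 3/5.

p = 2/11, q = 3/5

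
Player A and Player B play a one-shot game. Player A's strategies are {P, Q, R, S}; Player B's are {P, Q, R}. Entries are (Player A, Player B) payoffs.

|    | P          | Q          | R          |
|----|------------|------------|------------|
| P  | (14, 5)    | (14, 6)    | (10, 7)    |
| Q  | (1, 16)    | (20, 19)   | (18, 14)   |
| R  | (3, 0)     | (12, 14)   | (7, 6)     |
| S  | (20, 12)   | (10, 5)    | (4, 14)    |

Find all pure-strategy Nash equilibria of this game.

(Q, Q)

Find each player's best response to every opponent strategy; NE are the intersections.
Player A's best responses — vs P: S (payoff 20); vs Q: Q (payoff 20); vs R: Q (payoff 18).
Player B's best responses — vs P: R (payoff 7); vs Q: Q (payoff 19); vs R: Q (payoff 14); vs S: R (payoff 14).
The only mutual best response is (Q, Q); neither player gains by switching there.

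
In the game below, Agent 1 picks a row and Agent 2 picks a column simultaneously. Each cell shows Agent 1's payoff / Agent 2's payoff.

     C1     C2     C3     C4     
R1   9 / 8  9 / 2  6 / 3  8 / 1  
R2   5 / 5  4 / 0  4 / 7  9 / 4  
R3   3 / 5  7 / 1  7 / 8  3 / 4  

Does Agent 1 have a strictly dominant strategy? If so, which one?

No strictly dominant strategy

Check whether one of Agent 1's strategies beats all alternatives regardless of what the opponent does.
R1 is not dominant: against C3, R3 gives 7 > 6.
R2 is not dominant: against C1, R1 gives 9 > 5.
R3 is not dominant: against C1, R1 gives 9 > 3.
No single strategy is best against every opponent action.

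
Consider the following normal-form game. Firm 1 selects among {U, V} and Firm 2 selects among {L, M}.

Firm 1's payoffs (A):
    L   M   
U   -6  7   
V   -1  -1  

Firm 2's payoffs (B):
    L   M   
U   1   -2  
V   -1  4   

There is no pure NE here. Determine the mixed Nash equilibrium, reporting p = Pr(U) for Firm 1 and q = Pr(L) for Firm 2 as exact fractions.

In a mixed NE each player is indifferent between their pure strategies, so the opponent's mix sets the indifference.
Firm 2 indifferent between L and M: p·1 + (1−p)·(-1) = p·(-2) + (1−p)·4 ⟹ (-1) + 2p = 4 + (-6)p ⟹ p = 5/8.
Firm 1 indifferent between U and V: q·(-6) + (1−q)·7 = q·(-1) + (1−q)·(-1) ⟹ 7 + (-13)q = (-1) + 0q ⟹ q = 8/13.

p = 5/8, q = 8/13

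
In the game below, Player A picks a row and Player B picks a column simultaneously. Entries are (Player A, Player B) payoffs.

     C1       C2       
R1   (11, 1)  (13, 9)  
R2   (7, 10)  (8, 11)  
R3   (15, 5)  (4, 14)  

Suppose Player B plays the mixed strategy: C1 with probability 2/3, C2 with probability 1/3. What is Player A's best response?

Compute Player A's expected payoff from each pure strategy against the given mix.
R1: (2/3)·11 + (1/3)·13 = 35/3
R2: (2/3)·7 + (1/3)·8 = 22/3
R3: (2/3)·15 + (1/3)·4 = 34/3
Highest expected payoff is 35/3, from R1.

R1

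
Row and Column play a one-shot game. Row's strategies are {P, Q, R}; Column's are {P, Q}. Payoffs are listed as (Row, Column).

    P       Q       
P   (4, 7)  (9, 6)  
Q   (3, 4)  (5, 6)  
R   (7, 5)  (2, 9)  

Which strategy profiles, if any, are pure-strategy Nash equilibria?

There is no pure-strategy Nash equilibrium

Check mutual best responses: a cell is a NE iff neither player can gain by unilaterally deviating.
Row's best responses — vs P: R (payoff 7); vs Q: P (payoff 9).
Column's best responses — vs P: P (payoff 7); vs Q: Q (payoff 6); vs R: Q (payoff 9).
No cell has both players best-responding. For instance, Row's best reply to P is R, but against R Column prefers Q over P.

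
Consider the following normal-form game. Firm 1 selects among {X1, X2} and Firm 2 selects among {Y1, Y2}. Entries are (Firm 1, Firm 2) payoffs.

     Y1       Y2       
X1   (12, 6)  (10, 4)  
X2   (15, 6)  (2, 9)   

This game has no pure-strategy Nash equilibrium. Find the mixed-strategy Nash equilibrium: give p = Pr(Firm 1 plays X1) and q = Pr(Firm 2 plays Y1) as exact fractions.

Each player's mixing probability is pinned down by making the *other* player indifferent.
Firm 2 indifferent between Y1 and Y2: p·6 + (1−p)·6 = p·4 + (1−p)·9 ⟹ 6 + 0p = 9 + (-5)p ⟹ p = 3/5.
Firm 1 indifferent between X1 and X2: q·12 + (1−q)·10 = q·15 + (1−q)·2 ⟹ 10 + 2q = 2 + 13q ⟹ q = 8/11.

p = 3/5, q = 8/11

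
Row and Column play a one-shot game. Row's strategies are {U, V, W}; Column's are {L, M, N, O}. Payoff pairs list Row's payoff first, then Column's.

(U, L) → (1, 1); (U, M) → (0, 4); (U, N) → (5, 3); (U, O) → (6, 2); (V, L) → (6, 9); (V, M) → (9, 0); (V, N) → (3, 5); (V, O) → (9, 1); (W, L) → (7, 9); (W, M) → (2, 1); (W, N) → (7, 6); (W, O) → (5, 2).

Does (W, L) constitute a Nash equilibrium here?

Holding Column at L: Row gets 7 from W, versus 1 from U, 6 from V. No profitable deviation for Row.
Holding Row at W: Column gets 9 from L, versus 1 from M, 6 from N, 2 from O. No profitable deviation for Column either.

Yes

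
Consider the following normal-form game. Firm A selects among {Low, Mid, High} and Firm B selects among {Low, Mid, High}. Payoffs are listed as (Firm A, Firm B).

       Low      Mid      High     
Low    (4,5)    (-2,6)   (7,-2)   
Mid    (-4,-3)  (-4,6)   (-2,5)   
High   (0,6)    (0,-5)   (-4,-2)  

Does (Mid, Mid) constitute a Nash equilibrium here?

Holding Firm B at Mid: Firm A gets -4 from Mid but could get 0 by switching to High. Firm A has a profitable deviation.

No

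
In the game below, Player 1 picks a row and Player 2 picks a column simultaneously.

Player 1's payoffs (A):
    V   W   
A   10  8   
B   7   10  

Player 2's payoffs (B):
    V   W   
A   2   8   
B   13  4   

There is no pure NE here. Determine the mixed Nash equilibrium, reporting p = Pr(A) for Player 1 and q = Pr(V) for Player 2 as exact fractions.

p = 3/5, q = 2/5

In a mixed NE each player is indifferent between their pure strategies, so the opponent's mix sets the indifference.
Player 2 indifferent between V and W: p·2 + (1−p)·13 = p·8 + (1−p)·4 ⟹ 13 + (-11)p = 4 + 4p ⟹ p = 3/5.
Player 1 indifferent between A and B: q·10 + (1−q)·8 = q·7 + (1−q)·10 ⟹ 8 + 2q = 10 + (-3)q ⟹ q = 2/5.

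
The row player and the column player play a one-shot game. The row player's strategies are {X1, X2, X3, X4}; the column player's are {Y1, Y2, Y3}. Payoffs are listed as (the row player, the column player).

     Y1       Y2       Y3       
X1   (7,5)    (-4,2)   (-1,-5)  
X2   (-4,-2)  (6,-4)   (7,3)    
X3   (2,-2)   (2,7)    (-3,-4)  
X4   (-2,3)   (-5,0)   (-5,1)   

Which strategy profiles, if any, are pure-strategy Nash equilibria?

Find each player's best response to every opponent strategy; NE are the intersections.
The row player's best responses — vs Y1: X1 (payoff 7); vs Y2: X2 (payoff 6); vs Y3: X2 (payoff 7).
The column player's best responses — vs X1: Y1 (payoff 5); vs X2: Y3 (payoff 3); vs X3: Y2 (payoff 7); vs X4: Y1 (payoff 3).
Mutual best responses occur at (X1, Y1) and (X2, Y3); at each, neither player gains by switching.

(X1, Y1) and (X2, Y3)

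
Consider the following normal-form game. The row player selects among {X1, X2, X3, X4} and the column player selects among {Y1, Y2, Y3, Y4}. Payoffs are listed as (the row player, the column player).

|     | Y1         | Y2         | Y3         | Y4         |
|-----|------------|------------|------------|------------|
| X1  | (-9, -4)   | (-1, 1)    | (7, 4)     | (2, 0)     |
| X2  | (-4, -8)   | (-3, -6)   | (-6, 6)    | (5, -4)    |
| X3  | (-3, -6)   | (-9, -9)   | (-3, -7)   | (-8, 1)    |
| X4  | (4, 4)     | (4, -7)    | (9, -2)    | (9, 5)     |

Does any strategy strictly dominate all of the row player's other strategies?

X4

A strategy is strictly dominant if it gives the row player a strictly higher payoff than every other strategy, against every choice by the opponent.
X4 strictly dominates: vs Y1: 4 > each of {-9, -4, -3}; vs Y2: 4 > each of {-1, -3, -9}; vs Y3: 9 > each of {7, -6, -3}; vs Y4: 9 > each of {2, 5, -8}.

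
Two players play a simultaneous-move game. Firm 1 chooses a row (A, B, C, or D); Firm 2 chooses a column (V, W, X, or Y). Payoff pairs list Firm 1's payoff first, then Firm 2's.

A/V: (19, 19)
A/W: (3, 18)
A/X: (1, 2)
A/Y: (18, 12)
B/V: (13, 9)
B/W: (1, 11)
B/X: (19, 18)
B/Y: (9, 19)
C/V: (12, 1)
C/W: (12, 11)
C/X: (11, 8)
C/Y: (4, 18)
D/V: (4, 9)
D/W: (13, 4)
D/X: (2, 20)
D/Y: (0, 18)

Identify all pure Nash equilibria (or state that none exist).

Find each player's best response to every opponent strategy; NE are the intersections.
Firm 1's best responses — vs V: A (payoff 19); vs W: D (payoff 13); vs X: B (payoff 19); vs Y: A (payoff 18).
Firm 2's best responses — vs A: V (payoff 19); vs B: Y (payoff 19); vs C: Y (payoff 18); vs D: X (payoff 20).
The only mutual best response is (A, V); neither player gains by switching there.

(A, V)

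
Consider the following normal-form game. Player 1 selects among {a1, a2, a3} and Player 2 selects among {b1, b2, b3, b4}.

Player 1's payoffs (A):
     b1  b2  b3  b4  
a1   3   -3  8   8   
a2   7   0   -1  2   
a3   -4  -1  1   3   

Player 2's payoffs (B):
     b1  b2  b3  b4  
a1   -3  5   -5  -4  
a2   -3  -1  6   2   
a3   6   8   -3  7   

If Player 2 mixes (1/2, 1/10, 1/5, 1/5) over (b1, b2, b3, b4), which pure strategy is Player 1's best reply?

Player 1's best reply maximizes expected payoff against the mix.
a1: (1/2)·3 + (1/10)·(-3) + (1/5)·8 + (1/5)·8 = 22/5
a2: (1/2)·7 + (1/10)·0 + (1/5)·(-1) + (1/5)·2 = 37/10
a3: (1/2)·(-4) + (1/10)·(-1) + (1/5)·1 + (1/5)·3 = -13/10
Highest expected payoff is 22/5, from a1.

a1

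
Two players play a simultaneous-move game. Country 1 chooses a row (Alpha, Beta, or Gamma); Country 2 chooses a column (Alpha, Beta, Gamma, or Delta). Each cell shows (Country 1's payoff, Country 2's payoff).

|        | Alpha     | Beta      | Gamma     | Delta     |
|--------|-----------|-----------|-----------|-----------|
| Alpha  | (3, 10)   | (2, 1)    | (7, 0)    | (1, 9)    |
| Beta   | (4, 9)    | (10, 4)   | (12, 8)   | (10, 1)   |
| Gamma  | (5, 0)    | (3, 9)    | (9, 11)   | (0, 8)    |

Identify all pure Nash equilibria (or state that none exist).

Check mutual best responses: a cell is a NE iff neither player can gain by unilaterally deviating.
Country 1's best responses — vs Alpha: Gamma (payoff 5); vs Beta: Beta (payoff 10); vs Gamma: Beta (payoff 12); vs Delta: Beta (payoff 10).
Country 2's best responses — vs Alpha: Alpha (payoff 10); vs Beta: Alpha (payoff 9); vs Gamma: Gamma (payoff 11).
No cell has both players best-responding. For instance, Country 1's best reply to Delta is Beta, but against Beta Country 2 prefers Alpha over Delta.

No pure-strategy Nash equilibrium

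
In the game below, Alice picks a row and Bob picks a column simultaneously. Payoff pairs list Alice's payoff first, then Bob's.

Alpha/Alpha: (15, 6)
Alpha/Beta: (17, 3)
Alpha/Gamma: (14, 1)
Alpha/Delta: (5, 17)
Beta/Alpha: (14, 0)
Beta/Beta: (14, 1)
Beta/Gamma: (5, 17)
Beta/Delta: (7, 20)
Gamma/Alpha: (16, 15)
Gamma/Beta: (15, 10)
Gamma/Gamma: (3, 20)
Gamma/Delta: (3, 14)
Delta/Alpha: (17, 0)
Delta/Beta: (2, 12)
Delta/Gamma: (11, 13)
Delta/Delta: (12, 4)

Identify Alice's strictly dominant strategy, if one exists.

A strategy is strictly dominant if it gives Alice a strictly higher payoff than every other strategy, against every choice by the opponent.
Alpha is not dominant: against Alpha, Gamma gives 16 > 15.
Beta is not dominant: against Alpha, Alpha gives 15 > 14.
Gamma is not dominant: against Alpha, Delta gives 17 > 16.
Delta is not dominant: against Beta, Alpha gives 17 > 2.
No single strategy is best against every opponent action.

None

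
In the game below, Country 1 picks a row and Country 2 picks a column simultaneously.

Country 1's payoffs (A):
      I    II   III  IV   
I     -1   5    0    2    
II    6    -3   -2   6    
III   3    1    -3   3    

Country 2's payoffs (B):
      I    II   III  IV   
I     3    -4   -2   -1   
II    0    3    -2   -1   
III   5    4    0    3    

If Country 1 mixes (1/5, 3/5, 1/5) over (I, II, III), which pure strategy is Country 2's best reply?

II

Country 2's best reply maximizes expected payoff against the mix.
I: (1/5)·3 + (3/5)·0 + (1/5)·5 = 8/5
II: (1/5)·(-4) + (3/5)·3 + (1/5)·4 = 9/5
III: (1/5)·(-2) + (3/5)·(-2) + (1/5)·0 = -8/5
IV: (1/5)·(-1) + (3/5)·(-1) + (1/5)·3 = -1/5
Highest expected payoff is 9/5, from II.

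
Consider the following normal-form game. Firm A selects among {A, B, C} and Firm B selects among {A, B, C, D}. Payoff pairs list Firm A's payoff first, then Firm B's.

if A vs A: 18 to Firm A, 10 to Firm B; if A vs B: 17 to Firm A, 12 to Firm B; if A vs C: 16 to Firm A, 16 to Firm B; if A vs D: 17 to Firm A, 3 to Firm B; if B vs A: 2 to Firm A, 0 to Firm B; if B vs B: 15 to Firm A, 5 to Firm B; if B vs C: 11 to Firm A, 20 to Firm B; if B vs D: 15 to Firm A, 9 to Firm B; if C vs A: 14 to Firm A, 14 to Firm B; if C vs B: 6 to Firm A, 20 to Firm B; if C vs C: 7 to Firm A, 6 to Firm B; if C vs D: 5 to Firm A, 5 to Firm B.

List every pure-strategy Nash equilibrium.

Find each player's best response to every opponent strategy; NE are the intersections.
Firm A's best responses — vs A: A (payoff 18); vs B: A (payoff 17); vs C: A (payoff 16); vs D: A (payoff 17).
Firm B's best responses — vs A: C (payoff 16); vs B: C (payoff 20); vs C: B (payoff 20).
The only mutual best response is (A, C); neither player gains by switching there.

(A, C)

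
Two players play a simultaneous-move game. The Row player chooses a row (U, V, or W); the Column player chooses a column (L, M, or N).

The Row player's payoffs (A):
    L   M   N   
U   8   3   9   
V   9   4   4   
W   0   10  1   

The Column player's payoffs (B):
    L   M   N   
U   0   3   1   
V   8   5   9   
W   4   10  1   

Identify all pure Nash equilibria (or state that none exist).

(W, M)

A profile is a Nash equilibrium when each player is best-responding to the other.
The Row player's best responses — vs L: V (payoff 9); vs M: W (payoff 10); vs N: U (payoff 9).
The Column player's best responses — vs U: M (payoff 3); vs V: N (payoff 9); vs W: M (payoff 10).
The only mutual best response is (W, M); neither player gains by switching there.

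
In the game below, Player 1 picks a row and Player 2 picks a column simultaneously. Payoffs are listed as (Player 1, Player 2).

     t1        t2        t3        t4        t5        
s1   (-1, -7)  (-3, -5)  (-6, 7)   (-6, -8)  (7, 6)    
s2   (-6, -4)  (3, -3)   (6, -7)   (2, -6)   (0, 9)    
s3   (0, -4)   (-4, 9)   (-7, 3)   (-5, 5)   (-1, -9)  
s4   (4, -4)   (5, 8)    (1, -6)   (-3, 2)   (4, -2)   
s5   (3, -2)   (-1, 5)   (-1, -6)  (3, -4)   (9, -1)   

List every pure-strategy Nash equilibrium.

(s4, t2)

A profile is a Nash equilibrium when each player is best-responding to the other.
Player 1's best responses — vs t1: s4 (payoff 4); vs t2: s4 (payoff 5); vs t3: s2 (payoff 6); vs t4: s5 (payoff 3); vs t5: s5 (payoff 9).
Player 2's best responses — vs s1: t3 (payoff 7); vs s2: t5 (payoff 9); vs s3: t2 (payoff 9); vs s4: t2 (payoff 8); vs s5: t2 (payoff 5).
The only mutual best response is (s4, t2); neither player gains by switching there.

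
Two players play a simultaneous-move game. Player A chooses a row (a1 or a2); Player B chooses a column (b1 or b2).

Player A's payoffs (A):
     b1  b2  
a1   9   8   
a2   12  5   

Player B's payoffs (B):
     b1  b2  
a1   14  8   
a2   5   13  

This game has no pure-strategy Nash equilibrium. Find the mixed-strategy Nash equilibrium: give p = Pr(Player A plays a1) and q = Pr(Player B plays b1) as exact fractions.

p = 4/7, q = 1/2

In a mixed NE each player is indifferent between their pure strategies, so the opponent's mix sets the indifference.
Player B indifferent between b1 and b2: p·14 + (1−p)·5 = p·8 + (1−p)·13 ⟹ 5 + 9p = 13 + (-5)p ⟹ p = 4/7.
Player A indifferent between a1 and a2: q·9 + (1−q)·8 = q·12 + (1−q)·5 ⟹ 8 + 1q = 5 + 7q ⟹ q = 1/2.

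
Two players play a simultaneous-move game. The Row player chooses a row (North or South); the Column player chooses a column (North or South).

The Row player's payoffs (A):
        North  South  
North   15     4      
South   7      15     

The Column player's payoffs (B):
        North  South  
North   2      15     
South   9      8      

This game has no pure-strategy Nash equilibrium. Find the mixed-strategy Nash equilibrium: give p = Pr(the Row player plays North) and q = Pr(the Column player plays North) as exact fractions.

p = 1/14, q = 11/19

Each player's mixing probability is pinned down by making the *other* player indifferent.
The Column player indifferent between North and South: p·2 + (1−p)·9 = p·15 + (1−p)·8 ⟹ 9 + (-7)p = 8 + 7p ⟹ p = 1/14.
The Row player indifferent between North and South: q·15 + (1−q)·4 = q·7 + (1−q)·15 ⟹ 4 + 11q = 15 + (-8)q ⟹ q = 11/19.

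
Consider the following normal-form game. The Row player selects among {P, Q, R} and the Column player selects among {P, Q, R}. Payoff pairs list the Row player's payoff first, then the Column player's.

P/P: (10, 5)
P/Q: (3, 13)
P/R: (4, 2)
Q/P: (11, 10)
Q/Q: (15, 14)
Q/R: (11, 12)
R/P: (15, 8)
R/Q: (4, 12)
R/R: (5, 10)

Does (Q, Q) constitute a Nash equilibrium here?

Yes

Holding the Column player at Q: the Row player gets 15 from Q, versus 3 from P, 4 from R. No profitable deviation for the Row player.
Holding the Row player at Q: the Column player gets 14 from Q, versus 10 from P, 12 from R. No profitable deviation for the Column player either.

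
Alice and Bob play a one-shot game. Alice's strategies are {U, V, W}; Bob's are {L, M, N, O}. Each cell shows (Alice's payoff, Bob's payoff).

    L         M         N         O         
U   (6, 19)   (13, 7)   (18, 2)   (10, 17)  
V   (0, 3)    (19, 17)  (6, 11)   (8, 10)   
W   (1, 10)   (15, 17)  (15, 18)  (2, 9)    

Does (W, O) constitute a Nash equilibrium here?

No

Holding Bob at O: Alice gets 2 from W but could get 10 by switching to U. Alice has a profitable deviation.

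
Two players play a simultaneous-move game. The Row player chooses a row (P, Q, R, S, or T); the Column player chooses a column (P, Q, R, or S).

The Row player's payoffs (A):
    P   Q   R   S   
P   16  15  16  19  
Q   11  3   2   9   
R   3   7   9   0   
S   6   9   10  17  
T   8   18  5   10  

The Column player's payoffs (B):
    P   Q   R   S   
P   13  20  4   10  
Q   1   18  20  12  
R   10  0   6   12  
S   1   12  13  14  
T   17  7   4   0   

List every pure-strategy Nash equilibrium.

Check mutual best responses: a cell is a NE iff neither player can gain by unilaterally deviating.
The Row player's best responses — vs P: P (payoff 16); vs Q: T (payoff 18); vs R: P (payoff 16); vs S: P (payoff 19).
The Column player's best responses — vs P: Q (payoff 20); vs Q: R (payoff 20); vs R: S (payoff 12); vs S: S (payoff 14); vs T: P (payoff 17).
No cell has both players best-responding. For instance, the Row player's best reply to Q is T, but against T the Column player prefers P over Q.

No pure-strategy Nash equilibrium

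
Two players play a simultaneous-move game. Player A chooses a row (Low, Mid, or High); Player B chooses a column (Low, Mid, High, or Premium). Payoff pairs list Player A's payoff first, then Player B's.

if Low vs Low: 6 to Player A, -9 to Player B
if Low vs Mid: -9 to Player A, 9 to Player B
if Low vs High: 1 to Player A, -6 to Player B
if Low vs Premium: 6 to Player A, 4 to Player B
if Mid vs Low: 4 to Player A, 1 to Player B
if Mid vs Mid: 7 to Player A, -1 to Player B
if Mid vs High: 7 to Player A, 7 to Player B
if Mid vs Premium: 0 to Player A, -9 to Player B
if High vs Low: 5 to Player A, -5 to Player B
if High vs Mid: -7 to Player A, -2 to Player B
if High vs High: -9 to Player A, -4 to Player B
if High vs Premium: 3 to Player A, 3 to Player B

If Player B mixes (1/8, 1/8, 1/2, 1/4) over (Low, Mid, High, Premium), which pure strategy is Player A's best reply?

Mid

Compute Player A's expected payoff from each pure strategy against the given mix.
Low: (1/8)·6 + (1/8)·(-9) + (1/2)·1 + (1/4)·6 = 13/8
Mid: (1/8)·4 + (1/8)·7 + (1/2)·7 + (1/4)·0 = 39/8
High: (1/8)·5 + (1/8)·(-7) + (1/2)·(-9) + (1/4)·3 = -4
Highest expected payoff is 39/8, from Mid.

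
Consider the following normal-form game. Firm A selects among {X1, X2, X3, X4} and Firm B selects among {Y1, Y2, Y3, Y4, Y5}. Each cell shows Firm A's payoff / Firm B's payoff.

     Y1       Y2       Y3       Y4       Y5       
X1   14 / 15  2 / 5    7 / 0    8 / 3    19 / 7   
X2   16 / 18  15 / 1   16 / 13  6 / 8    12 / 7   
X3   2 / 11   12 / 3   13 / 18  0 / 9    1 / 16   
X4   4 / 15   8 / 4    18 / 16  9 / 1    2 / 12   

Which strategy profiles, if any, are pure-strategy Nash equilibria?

(X2, Y1) and (X4, Y3)

Find each player's best response to every opponent strategy; NE are the intersections.
Firm A's best responses — vs Y1: X2 (payoff 16); vs Y2: X2 (payoff 15); vs Y3: X4 (payoff 18); vs Y4: X4 (payoff 9); vs Y5: X1 (payoff 19).
Firm B's best responses — vs X1: Y1 (payoff 15); vs X2: Y1 (payoff 18); vs X3: Y3 (payoff 18); vs X4: Y3 (payoff 16).
Mutual best responses occur at (X2, Y1) and (X4, Y3); at each, neither player gains by switching.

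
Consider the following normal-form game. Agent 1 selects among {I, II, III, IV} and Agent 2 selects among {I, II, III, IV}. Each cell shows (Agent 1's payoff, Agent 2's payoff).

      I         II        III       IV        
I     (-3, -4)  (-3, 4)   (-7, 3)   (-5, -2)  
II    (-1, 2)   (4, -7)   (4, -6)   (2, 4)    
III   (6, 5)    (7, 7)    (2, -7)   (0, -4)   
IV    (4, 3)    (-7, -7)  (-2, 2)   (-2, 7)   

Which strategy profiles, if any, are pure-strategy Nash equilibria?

Find each player's best response to every opponent strategy; NE are the intersections.
Agent 1's best responses — vs I: III (payoff 6); vs II: III (payoff 7); vs III: II (payoff 4); vs IV: II (payoff 2).
Agent 2's best responses — vs I: II (payoff 4); vs II: IV (payoff 4); vs III: II (payoff 7); vs IV: IV (payoff 7).
Mutual best responses occur at (II, IV) and (III, II); at each, neither player gains by switching.

(II, IV) and (III, II)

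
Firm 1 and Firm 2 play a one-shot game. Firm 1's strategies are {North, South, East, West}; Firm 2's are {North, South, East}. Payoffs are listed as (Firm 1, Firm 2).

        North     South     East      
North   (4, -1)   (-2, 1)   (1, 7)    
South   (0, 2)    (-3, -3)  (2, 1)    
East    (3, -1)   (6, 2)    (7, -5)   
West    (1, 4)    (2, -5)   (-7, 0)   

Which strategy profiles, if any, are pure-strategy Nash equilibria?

(East, South)

A profile is a Nash equilibrium when each player is best-responding to the other.
Firm 1's best responses — vs North: North (payoff 4); vs South: East (payoff 6); vs East: East (payoff 7).
Firm 2's best responses — vs North: East (payoff 7); vs South: North (payoff 2); vs East: South (payoff 2); vs West: North (payoff 4).
The only mutual best response is (East, South); neither player gains by switching there.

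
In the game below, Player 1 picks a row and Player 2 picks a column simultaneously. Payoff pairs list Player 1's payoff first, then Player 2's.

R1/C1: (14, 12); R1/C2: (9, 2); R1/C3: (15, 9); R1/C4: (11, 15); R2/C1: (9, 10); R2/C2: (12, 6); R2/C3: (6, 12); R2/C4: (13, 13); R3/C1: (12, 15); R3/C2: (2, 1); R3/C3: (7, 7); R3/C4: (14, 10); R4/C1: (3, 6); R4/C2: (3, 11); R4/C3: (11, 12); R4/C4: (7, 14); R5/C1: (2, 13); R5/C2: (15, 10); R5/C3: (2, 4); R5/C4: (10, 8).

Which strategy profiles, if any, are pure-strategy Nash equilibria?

No pure-strategy Nash equilibrium

Find each player's best response to every opponent strategy; NE are the intersections.
Player 1's best responses — vs C1: R1 (payoff 14); vs C2: R5 (payoff 15); vs C3: R1 (payoff 15); vs C4: R3 (payoff 14).
Player 2's best responses — vs R1: C4 (payoff 15); vs R2: C4 (payoff 13); vs R3: C1 (payoff 15); vs R4: C4 (payoff 14); vs R5: C1 (payoff 13).
No cell has both players best-responding. For instance, Player 1's best reply to C1 is R1, but against R1 Player 2 prefers C4 over C1.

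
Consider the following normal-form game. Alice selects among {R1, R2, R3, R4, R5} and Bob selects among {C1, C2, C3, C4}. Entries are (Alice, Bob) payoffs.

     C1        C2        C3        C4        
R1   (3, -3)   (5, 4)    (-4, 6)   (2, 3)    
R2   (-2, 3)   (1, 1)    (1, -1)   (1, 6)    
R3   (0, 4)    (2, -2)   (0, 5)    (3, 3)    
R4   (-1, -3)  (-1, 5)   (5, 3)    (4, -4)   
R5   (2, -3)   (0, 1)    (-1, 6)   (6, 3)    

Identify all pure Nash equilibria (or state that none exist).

Check mutual best responses: a cell is a NE iff neither player can gain by unilaterally deviating.
Alice's best responses — vs C1: R1 (payoff 3); vs C2: R1 (payoff 5); vs C3: R4 (payoff 5); vs C4: R5 (payoff 6).
Bob's best responses — vs R1: C3 (payoff 6); vs R2: C4 (payoff 6); vs R3: C3 (payoff 5); vs R4: C2 (payoff 5); vs R5: C3 (payoff 6).
No cell has both players best-responding. For instance, Alice's best reply to C1 is R1, but against R1 Bob prefers C3 over C1.

There is no pure-strategy Nash equilibrium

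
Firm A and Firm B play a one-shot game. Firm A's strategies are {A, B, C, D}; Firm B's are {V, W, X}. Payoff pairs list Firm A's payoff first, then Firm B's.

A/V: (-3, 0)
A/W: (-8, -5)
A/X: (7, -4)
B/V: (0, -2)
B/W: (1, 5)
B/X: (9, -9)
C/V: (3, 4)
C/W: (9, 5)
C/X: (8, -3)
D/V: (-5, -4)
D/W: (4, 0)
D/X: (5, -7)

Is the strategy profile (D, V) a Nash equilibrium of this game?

Holding Firm B at V: Firm A gets -5 from D but could get 3 by switching to C. Firm A has a profitable deviation.

No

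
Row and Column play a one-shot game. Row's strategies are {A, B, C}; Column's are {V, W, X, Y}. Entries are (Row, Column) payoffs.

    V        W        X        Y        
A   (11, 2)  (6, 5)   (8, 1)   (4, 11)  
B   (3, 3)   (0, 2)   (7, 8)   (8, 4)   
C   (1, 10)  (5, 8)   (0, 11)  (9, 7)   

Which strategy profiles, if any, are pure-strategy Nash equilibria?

There is no pure-strategy Nash equilibrium

Check mutual best responses: a cell is a NE iff neither player can gain by unilaterally deviating.
Row's best responses — vs V: A (payoff 11); vs W: A (payoff 6); vs X: A (payoff 8); vs Y: C (payoff 9).
Column's best responses — vs A: Y (payoff 11); vs B: X (payoff 8); vs C: X (payoff 11).
No cell has both players best-responding. For instance, Row's best reply to W is A, but against A Column prefers Y over W.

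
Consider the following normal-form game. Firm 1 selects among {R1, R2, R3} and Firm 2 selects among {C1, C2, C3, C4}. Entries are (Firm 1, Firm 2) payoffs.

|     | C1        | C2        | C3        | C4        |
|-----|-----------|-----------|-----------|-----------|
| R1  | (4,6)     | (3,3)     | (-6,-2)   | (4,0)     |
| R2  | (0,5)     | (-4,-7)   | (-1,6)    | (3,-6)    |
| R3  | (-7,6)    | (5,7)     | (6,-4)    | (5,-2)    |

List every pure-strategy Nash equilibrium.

(R1, C1) and (R3, C2)

A profile is a Nash equilibrium when each player is best-responding to the other.
Firm 1's best responses — vs C1: R1 (payoff 4); vs C2: R3 (payoff 5); vs C3: R3 (payoff 6); vs C4: R3 (payoff 5).
Firm 2's best responses — vs R1: C1 (payoff 6); vs R2: C3 (payoff 6); vs R3: C2 (payoff 7).
Mutual best responses occur at (R1, C1) and (R3, C2); at each, neither player gains by switching.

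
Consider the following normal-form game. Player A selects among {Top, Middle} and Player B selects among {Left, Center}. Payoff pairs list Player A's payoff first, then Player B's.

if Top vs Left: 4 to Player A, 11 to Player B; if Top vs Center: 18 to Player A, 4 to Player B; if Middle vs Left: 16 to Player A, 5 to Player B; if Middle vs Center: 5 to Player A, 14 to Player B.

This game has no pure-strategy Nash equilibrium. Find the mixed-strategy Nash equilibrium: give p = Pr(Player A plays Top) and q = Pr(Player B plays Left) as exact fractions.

p = 9/16, q = 13/25

In a mixed NE each player is indifferent between their pure strategies, so the opponent's mix sets the indifference.
Player B indifferent between Left and Center: p·11 + (1−p)·5 = p·4 + (1−p)·14 ⟹ 5 + 6p = 14 + (-10)p ⟹ p = 9/16.
Player A indifferent between Top and Middle: q·4 + (1−q)·18 = q·16 + (1−q)·5 ⟹ 18 + (-14)q = 5 + 11q ⟹ q = 13/25.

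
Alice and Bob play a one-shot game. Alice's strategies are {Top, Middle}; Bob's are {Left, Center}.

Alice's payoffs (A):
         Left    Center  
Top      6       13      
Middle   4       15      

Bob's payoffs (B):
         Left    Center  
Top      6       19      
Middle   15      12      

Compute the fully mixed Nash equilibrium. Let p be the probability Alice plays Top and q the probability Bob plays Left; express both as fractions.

In a mixed NE each player is indifferent between their pure strategies, so the opponent's mix sets the indifference.
Bob indifferent between Left and Center: p·6 + (1−p)·15 = p·19 + (1−p)·12 ⟹ 15 + (-9)p = 12 + 7p ⟹ p = 3/16.
Alice indifferent between Top and Middle: q·6 + (1−q)·13 = q·4 + (1−q)·15 ⟹ 13 + (-7)q = 15 + (-11)q ⟹ q = 1/2.

p = 3/16, q = 1/2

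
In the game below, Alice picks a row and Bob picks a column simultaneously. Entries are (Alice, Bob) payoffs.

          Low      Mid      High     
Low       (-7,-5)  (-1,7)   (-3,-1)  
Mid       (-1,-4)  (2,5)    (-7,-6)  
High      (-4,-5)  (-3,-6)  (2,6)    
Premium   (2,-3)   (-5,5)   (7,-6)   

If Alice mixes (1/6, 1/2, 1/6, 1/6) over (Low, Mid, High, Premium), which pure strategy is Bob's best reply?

Mid

Bob's best reply maximizes expected payoff against the mix.
Low: (1/6)·(-5) + (1/2)·(-4) + (1/6)·(-5) + (1/6)·(-3) = -25/6
Mid: (1/6)·7 + (1/2)·5 + (1/6)·(-6) + (1/6)·5 = 7/2
High: (1/6)·(-1) + (1/2)·(-6) + (1/6)·6 + (1/6)·(-6) = -19/6
Highest expected payoff is 7/2, from Mid.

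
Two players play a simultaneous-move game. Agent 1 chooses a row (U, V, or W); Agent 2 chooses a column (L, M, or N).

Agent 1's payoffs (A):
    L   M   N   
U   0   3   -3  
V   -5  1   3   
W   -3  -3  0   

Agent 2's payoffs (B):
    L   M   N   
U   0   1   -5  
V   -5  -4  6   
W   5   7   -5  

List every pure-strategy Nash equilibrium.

Check mutual best responses: a cell is a NE iff neither player can gain by unilaterally deviating.
Agent 1's best responses — vs L: U (payoff 0); vs M: U (payoff 3); vs N: V (payoff 3).
Agent 2's best responses — vs U: M (payoff 1); vs V: N (payoff 6); vs W: M (payoff 7).
Mutual best responses occur at (U, M) and (V, N); at each, neither player gains by switching.

(U, M) and (V, N)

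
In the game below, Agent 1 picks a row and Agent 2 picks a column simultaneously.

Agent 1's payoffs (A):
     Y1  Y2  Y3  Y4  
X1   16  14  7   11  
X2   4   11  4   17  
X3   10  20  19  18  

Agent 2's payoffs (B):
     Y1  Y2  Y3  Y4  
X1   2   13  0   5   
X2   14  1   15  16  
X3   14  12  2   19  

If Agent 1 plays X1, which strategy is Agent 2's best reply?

Y2

With Agent 1 fixed at X1, Agent 2's payoffs are: Y1 → 2, Y2 → 13, Y3 → 0, Y4 → 5.
The maximum is 13, achieved by Y2.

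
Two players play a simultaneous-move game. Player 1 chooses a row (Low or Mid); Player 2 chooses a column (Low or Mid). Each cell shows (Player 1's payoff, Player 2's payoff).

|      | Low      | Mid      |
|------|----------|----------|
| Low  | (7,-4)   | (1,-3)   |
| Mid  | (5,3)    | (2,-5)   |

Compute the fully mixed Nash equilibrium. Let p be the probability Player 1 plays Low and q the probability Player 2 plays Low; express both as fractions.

In a mixed NE each player is indifferent between their pure strategies, so the opponent's mix sets the indifference.
Player 2 indifferent between Low and Mid: p·(-4) + (1−p)·3 = p·(-3) + (1−p)·(-5) ⟹ 3 + (-7)p = (-5) + 2p ⟹ p = 8/9.
Player 1 indifferent between Low and Mid: q·7 + (1−q)·1 = q·5 + (1−q)·2 ⟹ 1 + 6q = 2 + 3q ⟹ q = 1/3.

p = 8/9, q = 1/3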